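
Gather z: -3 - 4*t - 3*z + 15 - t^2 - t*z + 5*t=-t^2 + t + z*(-t - 3) + 12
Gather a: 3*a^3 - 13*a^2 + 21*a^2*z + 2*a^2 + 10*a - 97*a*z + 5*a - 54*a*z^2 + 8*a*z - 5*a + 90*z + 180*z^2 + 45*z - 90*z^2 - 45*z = 3*a^3 + a^2*(21*z - 11) + a*(-54*z^2 - 89*z + 10) + 90*z^2 + 90*z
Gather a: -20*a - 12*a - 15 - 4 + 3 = -32*a - 16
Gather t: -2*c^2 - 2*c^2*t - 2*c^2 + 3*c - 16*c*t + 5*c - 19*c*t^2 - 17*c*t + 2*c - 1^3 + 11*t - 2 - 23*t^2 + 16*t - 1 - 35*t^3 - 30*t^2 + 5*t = -4*c^2 + 10*c - 35*t^3 + t^2*(-19*c - 53) + t*(-2*c^2 - 33*c + 32) - 4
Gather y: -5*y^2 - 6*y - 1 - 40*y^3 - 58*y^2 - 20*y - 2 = -40*y^3 - 63*y^2 - 26*y - 3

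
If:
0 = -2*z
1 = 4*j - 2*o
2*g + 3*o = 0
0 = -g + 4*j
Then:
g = 3/7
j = 3/28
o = -2/7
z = 0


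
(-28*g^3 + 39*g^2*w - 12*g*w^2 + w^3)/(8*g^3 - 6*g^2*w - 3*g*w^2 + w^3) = (-7*g + w)/(2*g + w)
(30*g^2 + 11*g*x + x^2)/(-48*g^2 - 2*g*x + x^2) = (5*g + x)/(-8*g + x)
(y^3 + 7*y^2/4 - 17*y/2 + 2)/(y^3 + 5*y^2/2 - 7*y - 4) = (4*y - 1)/(2*(2*y + 1))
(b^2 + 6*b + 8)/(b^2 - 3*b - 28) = (b + 2)/(b - 7)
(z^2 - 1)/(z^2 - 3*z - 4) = (z - 1)/(z - 4)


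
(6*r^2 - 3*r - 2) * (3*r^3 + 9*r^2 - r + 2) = 18*r^5 + 45*r^4 - 39*r^3 - 3*r^2 - 4*r - 4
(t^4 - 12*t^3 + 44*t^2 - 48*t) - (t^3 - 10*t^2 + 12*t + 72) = t^4 - 13*t^3 + 54*t^2 - 60*t - 72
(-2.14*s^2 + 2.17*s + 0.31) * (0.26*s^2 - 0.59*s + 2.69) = -0.5564*s^4 + 1.8268*s^3 - 6.9563*s^2 + 5.6544*s + 0.8339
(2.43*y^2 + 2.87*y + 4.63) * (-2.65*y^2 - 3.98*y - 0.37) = -6.4395*y^4 - 17.2769*y^3 - 24.5912*y^2 - 19.4893*y - 1.7131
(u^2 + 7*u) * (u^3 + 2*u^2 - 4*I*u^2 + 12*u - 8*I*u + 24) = u^5 + 9*u^4 - 4*I*u^4 + 26*u^3 - 36*I*u^3 + 108*u^2 - 56*I*u^2 + 168*u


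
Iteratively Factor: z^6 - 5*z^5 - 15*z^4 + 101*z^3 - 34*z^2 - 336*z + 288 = (z + 2)*(z^5 - 7*z^4 - z^3 + 103*z^2 - 240*z + 144) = (z - 1)*(z + 2)*(z^4 - 6*z^3 - 7*z^2 + 96*z - 144) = (z - 3)*(z - 1)*(z + 2)*(z^3 - 3*z^2 - 16*z + 48) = (z - 3)*(z - 1)*(z + 2)*(z + 4)*(z^2 - 7*z + 12) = (z - 3)^2*(z - 1)*(z + 2)*(z + 4)*(z - 4)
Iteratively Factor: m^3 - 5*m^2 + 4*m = (m - 4)*(m^2 - m) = (m - 4)*(m - 1)*(m)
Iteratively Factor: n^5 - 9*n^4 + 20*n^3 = (n)*(n^4 - 9*n^3 + 20*n^2) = n*(n - 4)*(n^3 - 5*n^2) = n*(n - 5)*(n - 4)*(n^2) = n^2*(n - 5)*(n - 4)*(n)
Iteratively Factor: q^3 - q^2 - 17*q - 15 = (q + 3)*(q^2 - 4*q - 5) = (q - 5)*(q + 3)*(q + 1)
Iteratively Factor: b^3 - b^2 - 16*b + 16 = (b - 4)*(b^2 + 3*b - 4) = (b - 4)*(b + 4)*(b - 1)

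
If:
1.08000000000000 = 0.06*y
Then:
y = 18.00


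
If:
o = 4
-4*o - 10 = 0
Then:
No Solution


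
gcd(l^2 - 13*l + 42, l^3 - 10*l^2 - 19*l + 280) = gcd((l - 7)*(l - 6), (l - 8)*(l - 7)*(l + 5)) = l - 7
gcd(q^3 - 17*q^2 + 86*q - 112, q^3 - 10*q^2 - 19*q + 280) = q^2 - 15*q + 56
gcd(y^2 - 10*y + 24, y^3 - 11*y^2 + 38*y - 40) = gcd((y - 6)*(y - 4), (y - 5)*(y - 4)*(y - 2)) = y - 4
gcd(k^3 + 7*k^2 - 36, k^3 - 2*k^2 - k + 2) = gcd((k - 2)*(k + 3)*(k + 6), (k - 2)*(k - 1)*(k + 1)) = k - 2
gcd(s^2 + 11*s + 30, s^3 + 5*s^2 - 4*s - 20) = s + 5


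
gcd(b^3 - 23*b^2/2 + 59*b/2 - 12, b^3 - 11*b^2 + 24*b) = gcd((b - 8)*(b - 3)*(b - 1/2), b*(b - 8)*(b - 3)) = b^2 - 11*b + 24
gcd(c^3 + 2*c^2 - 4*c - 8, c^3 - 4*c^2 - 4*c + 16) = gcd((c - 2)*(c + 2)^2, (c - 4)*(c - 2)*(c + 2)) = c^2 - 4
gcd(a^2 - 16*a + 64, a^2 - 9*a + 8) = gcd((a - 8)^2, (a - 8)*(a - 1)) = a - 8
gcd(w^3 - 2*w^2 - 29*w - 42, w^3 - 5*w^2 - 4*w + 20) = w + 2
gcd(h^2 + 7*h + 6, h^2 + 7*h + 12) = 1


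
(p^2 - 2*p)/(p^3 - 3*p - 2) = p/(p^2 + 2*p + 1)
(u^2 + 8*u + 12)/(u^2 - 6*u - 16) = (u + 6)/(u - 8)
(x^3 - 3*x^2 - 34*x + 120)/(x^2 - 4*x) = x + 1 - 30/x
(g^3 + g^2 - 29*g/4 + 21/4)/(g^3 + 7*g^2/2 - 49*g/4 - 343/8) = 2*(2*g^2 - 5*g + 3)/(4*g^2 - 49)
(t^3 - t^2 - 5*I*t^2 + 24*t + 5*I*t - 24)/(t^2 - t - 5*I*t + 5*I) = (t^2 - 5*I*t + 24)/(t - 5*I)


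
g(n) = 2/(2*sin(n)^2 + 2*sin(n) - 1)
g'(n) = 2*(-4*sin(n)*cos(n) - 2*cos(n))/(2*sin(n)^2 + 2*sin(n) - 1)^2 = -(4*sin(2*n) + 4*cos(n))/(2*sin(n) - cos(2*n))^2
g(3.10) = -2.19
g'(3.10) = 5.19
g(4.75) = -2.00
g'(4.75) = 0.15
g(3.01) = -2.84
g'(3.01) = 10.13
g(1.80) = 0.70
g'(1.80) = 0.33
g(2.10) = 0.90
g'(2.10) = 1.12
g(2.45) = 1.84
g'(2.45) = 5.91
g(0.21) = -4.03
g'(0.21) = -22.52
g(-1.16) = -1.74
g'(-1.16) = 1.00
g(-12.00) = 3.08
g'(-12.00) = -16.62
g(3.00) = -2.95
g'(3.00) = 11.05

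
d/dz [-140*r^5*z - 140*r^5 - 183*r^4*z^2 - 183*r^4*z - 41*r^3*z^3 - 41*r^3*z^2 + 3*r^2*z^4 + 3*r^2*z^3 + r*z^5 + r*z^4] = r*(-140*r^4 - 366*r^3*z - 183*r^3 - 123*r^2*z^2 - 82*r^2*z + 12*r*z^3 + 9*r*z^2 + 5*z^4 + 4*z^3)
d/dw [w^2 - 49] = 2*w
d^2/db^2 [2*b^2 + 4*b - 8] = 4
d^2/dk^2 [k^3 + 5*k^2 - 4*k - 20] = 6*k + 10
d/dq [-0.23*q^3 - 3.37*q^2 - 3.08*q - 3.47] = -0.69*q^2 - 6.74*q - 3.08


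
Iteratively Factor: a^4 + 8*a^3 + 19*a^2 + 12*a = (a + 1)*(a^3 + 7*a^2 + 12*a) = (a + 1)*(a + 4)*(a^2 + 3*a) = (a + 1)*(a + 3)*(a + 4)*(a)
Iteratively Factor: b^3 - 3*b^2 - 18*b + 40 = (b - 5)*(b^2 + 2*b - 8) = (b - 5)*(b + 4)*(b - 2)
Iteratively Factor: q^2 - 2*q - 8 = (q - 4)*(q + 2)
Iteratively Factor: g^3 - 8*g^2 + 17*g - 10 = (g - 1)*(g^2 - 7*g + 10) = (g - 5)*(g - 1)*(g - 2)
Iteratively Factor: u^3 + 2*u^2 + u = (u + 1)*(u^2 + u) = u*(u + 1)*(u + 1)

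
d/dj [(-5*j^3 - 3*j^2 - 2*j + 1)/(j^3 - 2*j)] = (3*j^4 + 24*j^3 + 3*j^2 + 2)/(j^2*(j^4 - 4*j^2 + 4))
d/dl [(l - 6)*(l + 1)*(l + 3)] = 3*l^2 - 4*l - 21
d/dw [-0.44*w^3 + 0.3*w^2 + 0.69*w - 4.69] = -1.32*w^2 + 0.6*w + 0.69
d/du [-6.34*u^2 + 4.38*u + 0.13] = 4.38 - 12.68*u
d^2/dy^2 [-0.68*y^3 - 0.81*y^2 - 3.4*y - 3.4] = -4.08*y - 1.62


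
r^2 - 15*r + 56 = (r - 8)*(r - 7)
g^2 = g^2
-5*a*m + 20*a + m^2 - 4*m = (-5*a + m)*(m - 4)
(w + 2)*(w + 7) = w^2 + 9*w + 14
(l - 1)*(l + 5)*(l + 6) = l^3 + 10*l^2 + 19*l - 30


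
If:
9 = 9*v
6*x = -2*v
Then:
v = 1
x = -1/3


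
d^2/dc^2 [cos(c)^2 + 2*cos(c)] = -2*cos(c) - 2*cos(2*c)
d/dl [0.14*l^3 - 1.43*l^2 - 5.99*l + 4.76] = 0.42*l^2 - 2.86*l - 5.99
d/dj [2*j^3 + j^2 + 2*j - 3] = 6*j^2 + 2*j + 2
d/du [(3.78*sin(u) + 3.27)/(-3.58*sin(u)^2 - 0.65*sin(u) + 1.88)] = (13.5324*sin(u)^2 + 23.4132*sin(u) + 9.2319)*cos(u)/(12.8164*sin(u)^4 + 4.654*sin(u)^3 - 13.0383*sin(u)^2 - 2.444*sin(u) + 3.5344)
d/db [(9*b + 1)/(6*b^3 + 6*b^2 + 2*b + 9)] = (-108*b^3 - 72*b^2 - 12*b + 79)/(36*b^6 + 72*b^5 + 60*b^4 + 132*b^3 + 112*b^2 + 36*b + 81)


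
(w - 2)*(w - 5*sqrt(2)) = w^2 - 5*sqrt(2)*w - 2*w + 10*sqrt(2)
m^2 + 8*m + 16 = (m + 4)^2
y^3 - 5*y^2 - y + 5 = (y - 5)*(y - 1)*(y + 1)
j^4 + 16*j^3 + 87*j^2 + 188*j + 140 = (j + 2)^2*(j + 5)*(j + 7)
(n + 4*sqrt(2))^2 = n^2 + 8*sqrt(2)*n + 32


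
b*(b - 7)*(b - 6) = b^3 - 13*b^2 + 42*b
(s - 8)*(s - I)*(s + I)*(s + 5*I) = s^4 - 8*s^3 + 5*I*s^3 + s^2 - 40*I*s^2 - 8*s + 5*I*s - 40*I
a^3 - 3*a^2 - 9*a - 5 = (a - 5)*(a + 1)^2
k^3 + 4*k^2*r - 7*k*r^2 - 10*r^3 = (k - 2*r)*(k + r)*(k + 5*r)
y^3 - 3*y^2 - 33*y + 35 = (y - 7)*(y - 1)*(y + 5)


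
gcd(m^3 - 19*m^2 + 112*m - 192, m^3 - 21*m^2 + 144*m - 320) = m^2 - 16*m + 64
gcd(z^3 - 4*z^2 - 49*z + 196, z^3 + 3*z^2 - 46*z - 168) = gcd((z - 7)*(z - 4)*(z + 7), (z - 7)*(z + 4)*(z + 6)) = z - 7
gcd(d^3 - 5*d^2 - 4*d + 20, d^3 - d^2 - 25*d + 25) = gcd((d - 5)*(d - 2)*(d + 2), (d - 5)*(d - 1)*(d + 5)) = d - 5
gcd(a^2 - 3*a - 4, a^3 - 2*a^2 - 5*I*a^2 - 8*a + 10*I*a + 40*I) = a - 4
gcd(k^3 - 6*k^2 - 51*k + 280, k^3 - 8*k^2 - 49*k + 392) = k^2 - k - 56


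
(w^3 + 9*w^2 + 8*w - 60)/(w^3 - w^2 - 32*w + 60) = (w + 5)/(w - 5)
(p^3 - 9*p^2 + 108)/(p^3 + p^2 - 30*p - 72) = (p - 6)/(p + 4)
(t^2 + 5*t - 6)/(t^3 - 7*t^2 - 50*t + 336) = (t^2 + 5*t - 6)/(t^3 - 7*t^2 - 50*t + 336)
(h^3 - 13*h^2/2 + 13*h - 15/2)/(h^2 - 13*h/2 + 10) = (h^2 - 4*h + 3)/(h - 4)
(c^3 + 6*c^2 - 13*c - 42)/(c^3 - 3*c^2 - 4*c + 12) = (c + 7)/(c - 2)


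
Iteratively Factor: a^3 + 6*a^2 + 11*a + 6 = (a + 2)*(a^2 + 4*a + 3) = (a + 2)*(a + 3)*(a + 1)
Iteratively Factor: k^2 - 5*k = (k)*(k - 5)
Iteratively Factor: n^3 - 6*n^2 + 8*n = (n)*(n^2 - 6*n + 8) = n*(n - 4)*(n - 2)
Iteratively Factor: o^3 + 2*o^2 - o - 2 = (o + 1)*(o^2 + o - 2) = (o + 1)*(o + 2)*(o - 1)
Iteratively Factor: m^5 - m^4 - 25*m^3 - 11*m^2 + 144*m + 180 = (m + 2)*(m^4 - 3*m^3 - 19*m^2 + 27*m + 90) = (m + 2)*(m + 3)*(m^3 - 6*m^2 - m + 30) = (m + 2)^2*(m + 3)*(m^2 - 8*m + 15) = (m - 5)*(m + 2)^2*(m + 3)*(m - 3)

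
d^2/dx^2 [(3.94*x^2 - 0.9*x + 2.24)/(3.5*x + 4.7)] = 258.5592/(42.875*x^3 + 172.725*x^2 + 231.945*x + 103.823)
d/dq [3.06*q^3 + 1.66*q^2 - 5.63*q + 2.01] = 9.18*q^2 + 3.32*q - 5.63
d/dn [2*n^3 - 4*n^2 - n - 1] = 6*n^2 - 8*n - 1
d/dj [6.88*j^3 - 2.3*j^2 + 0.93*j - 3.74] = 20.64*j^2 - 4.6*j + 0.93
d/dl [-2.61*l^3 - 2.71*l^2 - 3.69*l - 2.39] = -7.83*l^2 - 5.42*l - 3.69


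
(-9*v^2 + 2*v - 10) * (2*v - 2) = -18*v^3 + 22*v^2 - 24*v + 20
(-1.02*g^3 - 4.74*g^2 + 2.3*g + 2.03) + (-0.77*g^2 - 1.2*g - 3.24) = -1.02*g^3 - 5.51*g^2 + 1.1*g - 1.21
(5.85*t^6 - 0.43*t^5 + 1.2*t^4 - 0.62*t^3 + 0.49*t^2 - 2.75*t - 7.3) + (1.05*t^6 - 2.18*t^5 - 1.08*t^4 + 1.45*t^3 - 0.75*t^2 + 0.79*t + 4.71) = 6.9*t^6 - 2.61*t^5 + 0.12*t^4 + 0.83*t^3 - 0.26*t^2 - 1.96*t - 2.59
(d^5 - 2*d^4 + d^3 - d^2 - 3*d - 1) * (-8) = -8*d^5 + 16*d^4 - 8*d^3 + 8*d^2 + 24*d + 8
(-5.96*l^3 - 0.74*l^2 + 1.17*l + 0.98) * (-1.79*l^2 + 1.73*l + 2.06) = 10.6684*l^5 - 8.9862*l^4 - 15.6521*l^3 - 1.2545*l^2 + 4.1056*l + 2.0188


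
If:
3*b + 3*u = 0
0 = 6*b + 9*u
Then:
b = 0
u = 0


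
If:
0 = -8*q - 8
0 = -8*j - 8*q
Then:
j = 1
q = -1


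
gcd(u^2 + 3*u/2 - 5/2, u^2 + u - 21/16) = 1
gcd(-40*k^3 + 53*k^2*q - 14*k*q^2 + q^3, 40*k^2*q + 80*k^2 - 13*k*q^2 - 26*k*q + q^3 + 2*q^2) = 40*k^2 - 13*k*q + q^2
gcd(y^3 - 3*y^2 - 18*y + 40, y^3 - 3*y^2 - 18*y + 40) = y^3 - 3*y^2 - 18*y + 40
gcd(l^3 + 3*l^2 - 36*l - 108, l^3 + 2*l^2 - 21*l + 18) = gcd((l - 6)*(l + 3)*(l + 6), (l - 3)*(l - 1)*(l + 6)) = l + 6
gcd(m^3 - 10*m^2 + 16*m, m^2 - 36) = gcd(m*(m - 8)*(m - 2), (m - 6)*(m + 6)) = 1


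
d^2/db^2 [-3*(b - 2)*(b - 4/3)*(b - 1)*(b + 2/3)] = -36*b^2 + 66*b - 56/3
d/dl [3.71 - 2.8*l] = -2.80000000000000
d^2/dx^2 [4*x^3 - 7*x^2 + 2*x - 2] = 24*x - 14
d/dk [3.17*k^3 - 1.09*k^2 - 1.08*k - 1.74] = 9.51*k^2 - 2.18*k - 1.08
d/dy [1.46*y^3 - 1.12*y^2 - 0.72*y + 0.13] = 4.38*y^2 - 2.24*y - 0.72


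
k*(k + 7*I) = k^2 + 7*I*k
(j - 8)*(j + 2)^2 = j^3 - 4*j^2 - 28*j - 32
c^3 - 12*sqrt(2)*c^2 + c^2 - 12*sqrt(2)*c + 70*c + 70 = (c + 1)*(c - 7*sqrt(2))*(c - 5*sqrt(2))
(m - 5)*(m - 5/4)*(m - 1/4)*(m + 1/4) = m^4 - 25*m^3/4 + 99*m^2/16 + 25*m/64 - 25/64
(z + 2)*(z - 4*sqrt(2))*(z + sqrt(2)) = z^3 - 3*sqrt(2)*z^2 + 2*z^2 - 6*sqrt(2)*z - 8*z - 16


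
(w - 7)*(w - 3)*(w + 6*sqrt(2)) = w^3 - 10*w^2 + 6*sqrt(2)*w^2 - 60*sqrt(2)*w + 21*w + 126*sqrt(2)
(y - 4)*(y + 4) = y^2 - 16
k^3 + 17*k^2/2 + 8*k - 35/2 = (k - 1)*(k + 5/2)*(k + 7)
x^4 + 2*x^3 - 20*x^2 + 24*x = x*(x - 2)^2*(x + 6)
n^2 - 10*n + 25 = (n - 5)^2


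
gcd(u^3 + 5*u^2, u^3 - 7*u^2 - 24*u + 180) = u + 5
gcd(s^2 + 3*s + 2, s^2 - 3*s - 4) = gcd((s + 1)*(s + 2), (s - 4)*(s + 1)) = s + 1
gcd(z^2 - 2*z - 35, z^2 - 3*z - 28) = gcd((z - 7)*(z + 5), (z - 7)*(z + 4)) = z - 7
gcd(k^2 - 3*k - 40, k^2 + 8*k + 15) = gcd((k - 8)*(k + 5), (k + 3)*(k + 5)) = k + 5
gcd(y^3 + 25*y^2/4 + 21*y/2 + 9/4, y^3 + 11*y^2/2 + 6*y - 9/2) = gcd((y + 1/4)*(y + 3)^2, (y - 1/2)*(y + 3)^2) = y^2 + 6*y + 9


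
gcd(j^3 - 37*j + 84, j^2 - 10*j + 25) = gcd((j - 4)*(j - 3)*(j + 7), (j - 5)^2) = 1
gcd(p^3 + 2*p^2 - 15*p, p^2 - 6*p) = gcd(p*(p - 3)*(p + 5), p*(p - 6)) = p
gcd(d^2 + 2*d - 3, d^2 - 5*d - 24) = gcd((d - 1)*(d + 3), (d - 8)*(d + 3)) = d + 3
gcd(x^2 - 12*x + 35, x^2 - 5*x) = x - 5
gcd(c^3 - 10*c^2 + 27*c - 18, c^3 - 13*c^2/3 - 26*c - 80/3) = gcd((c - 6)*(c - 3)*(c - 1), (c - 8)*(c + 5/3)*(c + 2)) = 1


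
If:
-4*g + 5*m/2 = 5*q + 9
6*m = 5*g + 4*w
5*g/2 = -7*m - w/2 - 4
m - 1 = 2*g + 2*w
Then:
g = -2/61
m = -31/61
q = -1237/610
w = -44/61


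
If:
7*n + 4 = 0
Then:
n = -4/7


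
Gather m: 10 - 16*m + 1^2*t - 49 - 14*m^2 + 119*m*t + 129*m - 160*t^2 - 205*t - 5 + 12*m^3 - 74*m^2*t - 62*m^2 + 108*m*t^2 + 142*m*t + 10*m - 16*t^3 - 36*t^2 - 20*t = 12*m^3 + m^2*(-74*t - 76) + m*(108*t^2 + 261*t + 123) - 16*t^3 - 196*t^2 - 224*t - 44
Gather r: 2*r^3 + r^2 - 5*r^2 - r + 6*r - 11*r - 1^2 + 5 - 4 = 2*r^3 - 4*r^2 - 6*r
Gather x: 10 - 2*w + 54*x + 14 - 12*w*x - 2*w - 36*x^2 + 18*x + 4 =-4*w - 36*x^2 + x*(72 - 12*w) + 28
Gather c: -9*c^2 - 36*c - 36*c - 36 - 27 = -9*c^2 - 72*c - 63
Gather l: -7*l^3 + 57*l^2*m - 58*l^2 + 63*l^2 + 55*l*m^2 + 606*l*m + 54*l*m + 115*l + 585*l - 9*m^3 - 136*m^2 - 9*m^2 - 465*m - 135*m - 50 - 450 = -7*l^3 + l^2*(57*m + 5) + l*(55*m^2 + 660*m + 700) - 9*m^3 - 145*m^2 - 600*m - 500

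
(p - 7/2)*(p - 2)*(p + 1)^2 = p^4 - 7*p^3/2 - 3*p^2 + 17*p/2 + 7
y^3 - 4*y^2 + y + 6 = (y - 3)*(y - 2)*(y + 1)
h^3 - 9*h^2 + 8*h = h*(h - 8)*(h - 1)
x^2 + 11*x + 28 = (x + 4)*(x + 7)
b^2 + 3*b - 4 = (b - 1)*(b + 4)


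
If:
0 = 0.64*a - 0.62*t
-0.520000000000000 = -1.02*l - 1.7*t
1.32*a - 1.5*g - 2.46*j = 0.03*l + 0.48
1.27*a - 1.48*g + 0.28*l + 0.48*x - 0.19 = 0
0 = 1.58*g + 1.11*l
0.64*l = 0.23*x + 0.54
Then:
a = 0.01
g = -0.34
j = 0.02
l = 0.49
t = 0.01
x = -0.98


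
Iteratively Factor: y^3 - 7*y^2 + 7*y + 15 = (y + 1)*(y^2 - 8*y + 15) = (y - 3)*(y + 1)*(y - 5)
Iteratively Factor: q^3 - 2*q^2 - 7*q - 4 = (q + 1)*(q^2 - 3*q - 4) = (q - 4)*(q + 1)*(q + 1)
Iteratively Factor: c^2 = (c)*(c)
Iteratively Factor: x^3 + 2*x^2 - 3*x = (x + 3)*(x^2 - x) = (x - 1)*(x + 3)*(x)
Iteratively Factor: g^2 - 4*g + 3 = (g - 1)*(g - 3)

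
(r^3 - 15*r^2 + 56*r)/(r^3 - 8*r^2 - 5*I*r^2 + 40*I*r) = (r - 7)/(r - 5*I)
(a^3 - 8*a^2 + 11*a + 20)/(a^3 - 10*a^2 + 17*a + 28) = (a - 5)/(a - 7)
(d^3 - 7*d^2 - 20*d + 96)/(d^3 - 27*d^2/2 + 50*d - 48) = 2*(d^2 + d - 12)/(2*d^2 - 11*d + 12)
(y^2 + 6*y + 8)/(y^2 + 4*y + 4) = (y + 4)/(y + 2)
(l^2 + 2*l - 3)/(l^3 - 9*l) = (l - 1)/(l*(l - 3))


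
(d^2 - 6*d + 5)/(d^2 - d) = (d - 5)/d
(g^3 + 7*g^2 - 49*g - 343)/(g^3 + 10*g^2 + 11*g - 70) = (g^2 - 49)/(g^2 + 3*g - 10)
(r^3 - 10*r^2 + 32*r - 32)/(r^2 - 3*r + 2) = (r^2 - 8*r + 16)/(r - 1)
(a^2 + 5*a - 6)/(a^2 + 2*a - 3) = (a + 6)/(a + 3)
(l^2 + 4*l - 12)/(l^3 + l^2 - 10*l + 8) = (l + 6)/(l^2 + 3*l - 4)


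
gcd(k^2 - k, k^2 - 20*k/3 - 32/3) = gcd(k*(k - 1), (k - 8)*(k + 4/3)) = 1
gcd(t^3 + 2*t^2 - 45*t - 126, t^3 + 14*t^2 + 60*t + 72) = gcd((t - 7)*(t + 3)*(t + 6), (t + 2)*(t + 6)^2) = t + 6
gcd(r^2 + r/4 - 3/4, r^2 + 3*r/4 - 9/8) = r - 3/4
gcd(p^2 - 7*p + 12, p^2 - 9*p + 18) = p - 3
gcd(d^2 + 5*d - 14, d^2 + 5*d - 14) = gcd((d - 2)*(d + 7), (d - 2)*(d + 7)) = d^2 + 5*d - 14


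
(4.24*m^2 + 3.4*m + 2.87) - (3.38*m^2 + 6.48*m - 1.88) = 0.86*m^2 - 3.08*m + 4.75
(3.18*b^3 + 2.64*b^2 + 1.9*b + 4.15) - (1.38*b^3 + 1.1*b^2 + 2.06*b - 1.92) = 1.8*b^3 + 1.54*b^2 - 0.16*b + 6.07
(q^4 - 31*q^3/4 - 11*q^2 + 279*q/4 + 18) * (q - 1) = q^5 - 35*q^4/4 - 13*q^3/4 + 323*q^2/4 - 207*q/4 - 18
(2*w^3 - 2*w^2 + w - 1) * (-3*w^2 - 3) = -6*w^5 + 6*w^4 - 9*w^3 + 9*w^2 - 3*w + 3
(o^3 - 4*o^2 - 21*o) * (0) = 0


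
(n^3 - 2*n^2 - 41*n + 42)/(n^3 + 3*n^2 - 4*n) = (n^2 - n - 42)/(n*(n + 4))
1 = 1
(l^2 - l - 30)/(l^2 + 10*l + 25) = (l - 6)/(l + 5)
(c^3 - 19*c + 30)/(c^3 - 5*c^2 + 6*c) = (c + 5)/c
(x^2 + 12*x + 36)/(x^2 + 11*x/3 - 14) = 3*(x + 6)/(3*x - 7)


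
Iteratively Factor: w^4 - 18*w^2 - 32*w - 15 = (w + 1)*(w^3 - w^2 - 17*w - 15) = (w + 1)^2*(w^2 - 2*w - 15) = (w - 5)*(w + 1)^2*(w + 3)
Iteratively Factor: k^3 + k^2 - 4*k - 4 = (k - 2)*(k^2 + 3*k + 2) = (k - 2)*(k + 1)*(k + 2)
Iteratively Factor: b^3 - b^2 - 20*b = (b - 5)*(b^2 + 4*b) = (b - 5)*(b + 4)*(b)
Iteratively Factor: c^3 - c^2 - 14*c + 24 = (c - 2)*(c^2 + c - 12) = (c - 3)*(c - 2)*(c + 4)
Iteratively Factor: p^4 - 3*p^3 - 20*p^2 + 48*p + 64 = (p - 4)*(p^3 + p^2 - 16*p - 16) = (p - 4)^2*(p^2 + 5*p + 4) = (p - 4)^2*(p + 1)*(p + 4)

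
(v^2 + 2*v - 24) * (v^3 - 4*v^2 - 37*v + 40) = v^5 - 2*v^4 - 69*v^3 + 62*v^2 + 968*v - 960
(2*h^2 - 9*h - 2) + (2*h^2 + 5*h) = 4*h^2 - 4*h - 2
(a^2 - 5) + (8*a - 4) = a^2 + 8*a - 9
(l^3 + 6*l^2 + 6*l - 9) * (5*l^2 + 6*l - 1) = 5*l^5 + 36*l^4 + 65*l^3 - 15*l^2 - 60*l + 9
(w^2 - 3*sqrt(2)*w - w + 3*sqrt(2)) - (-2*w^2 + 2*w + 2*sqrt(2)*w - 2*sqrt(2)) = 3*w^2 - 5*sqrt(2)*w - 3*w + 5*sqrt(2)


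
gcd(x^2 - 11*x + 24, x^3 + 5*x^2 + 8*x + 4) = 1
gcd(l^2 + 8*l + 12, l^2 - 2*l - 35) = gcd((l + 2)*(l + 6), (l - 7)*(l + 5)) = 1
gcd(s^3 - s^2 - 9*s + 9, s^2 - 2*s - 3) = s - 3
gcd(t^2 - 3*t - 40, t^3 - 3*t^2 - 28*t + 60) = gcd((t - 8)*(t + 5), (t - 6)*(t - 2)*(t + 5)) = t + 5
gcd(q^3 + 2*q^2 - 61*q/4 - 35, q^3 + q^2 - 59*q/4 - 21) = q^2 - q/2 - 14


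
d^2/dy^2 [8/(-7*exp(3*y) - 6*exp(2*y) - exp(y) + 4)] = 8*(-2*(21*exp(2*y) + 12*exp(y) + 1)^2*exp(y) + (63*exp(2*y) + 24*exp(y) + 1)*(7*exp(3*y) + 6*exp(2*y) + exp(y) - 4))*exp(y)/(7*exp(3*y) + 6*exp(2*y) + exp(y) - 4)^3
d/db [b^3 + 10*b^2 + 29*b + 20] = 3*b^2 + 20*b + 29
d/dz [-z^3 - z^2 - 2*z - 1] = -3*z^2 - 2*z - 2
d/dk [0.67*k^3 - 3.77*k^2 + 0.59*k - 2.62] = 2.01*k^2 - 7.54*k + 0.59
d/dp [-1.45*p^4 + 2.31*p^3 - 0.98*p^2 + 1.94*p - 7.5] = -5.8*p^3 + 6.93*p^2 - 1.96*p + 1.94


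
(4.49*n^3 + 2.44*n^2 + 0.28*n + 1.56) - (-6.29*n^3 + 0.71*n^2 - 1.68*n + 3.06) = 10.78*n^3 + 1.73*n^2 + 1.96*n - 1.5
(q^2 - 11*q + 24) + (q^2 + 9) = 2*q^2 - 11*q + 33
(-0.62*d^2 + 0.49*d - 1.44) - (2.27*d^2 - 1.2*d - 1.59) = -2.89*d^2 + 1.69*d + 0.15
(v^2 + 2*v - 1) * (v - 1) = v^3 + v^2 - 3*v + 1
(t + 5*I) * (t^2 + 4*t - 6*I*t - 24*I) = t^3 + 4*t^2 - I*t^2 + 30*t - 4*I*t + 120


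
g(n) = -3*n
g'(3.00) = -3.00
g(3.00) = -9.00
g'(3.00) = -3.00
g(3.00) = -9.00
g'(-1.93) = -3.00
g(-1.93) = 5.79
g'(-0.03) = -3.00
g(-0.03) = 0.09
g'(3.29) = -3.00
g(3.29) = -9.87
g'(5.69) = -3.00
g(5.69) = -17.07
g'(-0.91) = -3.00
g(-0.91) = 2.73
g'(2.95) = -3.00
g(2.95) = -8.85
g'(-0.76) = -3.00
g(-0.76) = 2.28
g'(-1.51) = -3.00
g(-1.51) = 4.53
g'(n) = -3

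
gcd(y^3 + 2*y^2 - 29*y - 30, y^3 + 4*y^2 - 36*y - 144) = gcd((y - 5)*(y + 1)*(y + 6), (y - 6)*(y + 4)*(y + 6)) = y + 6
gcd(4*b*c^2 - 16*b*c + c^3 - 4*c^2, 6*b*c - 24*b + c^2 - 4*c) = c - 4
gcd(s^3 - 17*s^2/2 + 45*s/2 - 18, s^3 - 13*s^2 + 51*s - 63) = s - 3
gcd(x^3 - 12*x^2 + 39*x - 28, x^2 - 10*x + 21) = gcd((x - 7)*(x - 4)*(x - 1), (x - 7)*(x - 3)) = x - 7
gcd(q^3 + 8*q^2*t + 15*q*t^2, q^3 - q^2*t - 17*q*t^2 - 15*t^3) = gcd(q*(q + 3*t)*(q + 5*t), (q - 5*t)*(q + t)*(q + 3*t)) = q + 3*t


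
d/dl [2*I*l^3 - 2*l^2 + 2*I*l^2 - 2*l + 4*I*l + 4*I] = 6*I*l^2 + 4*l*(-1 + I) - 2 + 4*I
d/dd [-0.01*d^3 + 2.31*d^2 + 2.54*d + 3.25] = -0.03*d^2 + 4.62*d + 2.54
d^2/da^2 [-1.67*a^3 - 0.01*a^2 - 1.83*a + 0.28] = -10.02*a - 0.02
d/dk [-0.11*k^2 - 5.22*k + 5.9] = -0.22*k - 5.22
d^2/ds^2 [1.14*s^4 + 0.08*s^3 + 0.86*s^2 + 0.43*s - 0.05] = 13.68*s^2 + 0.48*s + 1.72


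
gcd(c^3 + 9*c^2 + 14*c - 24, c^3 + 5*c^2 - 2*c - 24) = c + 4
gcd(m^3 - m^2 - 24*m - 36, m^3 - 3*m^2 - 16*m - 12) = m^2 - 4*m - 12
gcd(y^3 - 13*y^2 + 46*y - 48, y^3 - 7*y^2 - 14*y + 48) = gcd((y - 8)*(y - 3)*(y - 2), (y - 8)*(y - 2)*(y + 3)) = y^2 - 10*y + 16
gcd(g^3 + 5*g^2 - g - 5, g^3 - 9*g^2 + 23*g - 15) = g - 1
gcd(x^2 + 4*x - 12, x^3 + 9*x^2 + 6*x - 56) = x - 2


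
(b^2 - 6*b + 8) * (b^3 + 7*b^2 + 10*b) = b^5 + b^4 - 24*b^3 - 4*b^2 + 80*b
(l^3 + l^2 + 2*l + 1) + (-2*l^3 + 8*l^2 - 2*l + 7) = -l^3 + 9*l^2 + 8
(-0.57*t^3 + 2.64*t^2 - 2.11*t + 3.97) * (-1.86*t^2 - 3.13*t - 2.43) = 1.0602*t^5 - 3.1263*t^4 - 2.9535*t^3 - 7.1951*t^2 - 7.2988*t - 9.6471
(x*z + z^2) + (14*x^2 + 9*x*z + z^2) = 14*x^2 + 10*x*z + 2*z^2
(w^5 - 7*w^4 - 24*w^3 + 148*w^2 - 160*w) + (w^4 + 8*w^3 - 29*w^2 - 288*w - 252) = w^5 - 6*w^4 - 16*w^3 + 119*w^2 - 448*w - 252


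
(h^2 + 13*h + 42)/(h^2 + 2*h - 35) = (h + 6)/(h - 5)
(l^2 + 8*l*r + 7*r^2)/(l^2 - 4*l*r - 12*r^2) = (-l^2 - 8*l*r - 7*r^2)/(-l^2 + 4*l*r + 12*r^2)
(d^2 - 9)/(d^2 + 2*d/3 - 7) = 3*(d - 3)/(3*d - 7)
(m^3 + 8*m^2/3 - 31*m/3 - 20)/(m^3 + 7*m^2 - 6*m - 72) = (m + 5/3)/(m + 6)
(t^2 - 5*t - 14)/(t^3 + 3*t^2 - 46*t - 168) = (t + 2)/(t^2 + 10*t + 24)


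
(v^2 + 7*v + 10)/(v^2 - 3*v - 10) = (v + 5)/(v - 5)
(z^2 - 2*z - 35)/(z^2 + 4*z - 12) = (z^2 - 2*z - 35)/(z^2 + 4*z - 12)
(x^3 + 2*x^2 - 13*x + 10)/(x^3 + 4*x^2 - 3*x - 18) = (x^2 + 4*x - 5)/(x^2 + 6*x + 9)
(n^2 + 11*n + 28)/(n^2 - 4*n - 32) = (n + 7)/(n - 8)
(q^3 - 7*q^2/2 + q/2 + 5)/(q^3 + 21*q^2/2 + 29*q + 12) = (2*q^3 - 7*q^2 + q + 10)/(2*q^3 + 21*q^2 + 58*q + 24)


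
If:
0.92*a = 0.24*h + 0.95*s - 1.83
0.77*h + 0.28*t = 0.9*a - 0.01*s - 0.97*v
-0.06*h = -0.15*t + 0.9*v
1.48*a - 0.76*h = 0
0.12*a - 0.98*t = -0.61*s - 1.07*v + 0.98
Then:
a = -0.20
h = -0.39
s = 1.83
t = 0.17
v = 0.06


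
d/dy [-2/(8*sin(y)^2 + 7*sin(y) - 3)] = 2*(16*sin(y) + 7)*cos(y)/(8*sin(y)^2 + 7*sin(y) - 3)^2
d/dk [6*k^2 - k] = 12*k - 1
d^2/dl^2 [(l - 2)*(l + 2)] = 2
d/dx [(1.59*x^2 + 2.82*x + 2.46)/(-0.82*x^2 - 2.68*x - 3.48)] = (-1.9488*x^2 - 7.032*x - 3.2208)/(0.6724*x^4 + 4.3952*x^3 + 12.8896*x^2 + 18.6528*x + 12.1104)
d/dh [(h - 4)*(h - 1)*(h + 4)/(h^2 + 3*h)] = (h^4 + 6*h^3 + 13*h^2 - 32*h - 48)/(h^2*(h^2 + 6*h + 9))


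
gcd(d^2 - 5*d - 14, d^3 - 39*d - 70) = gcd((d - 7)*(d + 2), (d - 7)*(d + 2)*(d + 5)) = d^2 - 5*d - 14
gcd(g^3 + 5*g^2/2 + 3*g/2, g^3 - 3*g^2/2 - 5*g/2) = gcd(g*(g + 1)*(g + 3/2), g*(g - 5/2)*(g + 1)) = g^2 + g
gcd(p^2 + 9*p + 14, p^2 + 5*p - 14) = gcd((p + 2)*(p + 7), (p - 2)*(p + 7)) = p + 7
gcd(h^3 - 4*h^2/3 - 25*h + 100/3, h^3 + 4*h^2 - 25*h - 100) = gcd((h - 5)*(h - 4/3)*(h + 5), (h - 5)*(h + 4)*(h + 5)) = h^2 - 25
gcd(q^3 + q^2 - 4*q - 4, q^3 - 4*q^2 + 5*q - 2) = q - 2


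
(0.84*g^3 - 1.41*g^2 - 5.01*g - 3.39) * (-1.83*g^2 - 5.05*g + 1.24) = -1.5372*g^5 - 1.6617*g^4 + 17.3304*g^3 + 29.7558*g^2 + 10.9071*g - 4.2036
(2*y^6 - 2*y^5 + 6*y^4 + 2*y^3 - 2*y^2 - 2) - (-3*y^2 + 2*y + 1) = 2*y^6 - 2*y^5 + 6*y^4 + 2*y^3 + y^2 - 2*y - 3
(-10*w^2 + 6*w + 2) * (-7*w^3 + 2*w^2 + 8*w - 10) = 70*w^5 - 62*w^4 - 82*w^3 + 152*w^2 - 44*w - 20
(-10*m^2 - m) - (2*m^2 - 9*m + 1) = -12*m^2 + 8*m - 1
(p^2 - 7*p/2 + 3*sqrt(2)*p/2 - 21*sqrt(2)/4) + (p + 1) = p^2 - 5*p/2 + 3*sqrt(2)*p/2 - 21*sqrt(2)/4 + 1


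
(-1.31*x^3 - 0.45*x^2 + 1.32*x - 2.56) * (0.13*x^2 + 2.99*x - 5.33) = -0.1703*x^5 - 3.9754*x^4 + 5.8084*x^3 + 6.0125*x^2 - 14.69*x + 13.6448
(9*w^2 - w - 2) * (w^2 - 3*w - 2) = 9*w^4 - 28*w^3 - 17*w^2 + 8*w + 4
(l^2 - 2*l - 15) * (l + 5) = l^3 + 3*l^2 - 25*l - 75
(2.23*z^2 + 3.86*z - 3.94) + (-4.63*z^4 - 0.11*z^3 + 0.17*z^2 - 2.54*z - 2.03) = -4.63*z^4 - 0.11*z^3 + 2.4*z^2 + 1.32*z - 5.97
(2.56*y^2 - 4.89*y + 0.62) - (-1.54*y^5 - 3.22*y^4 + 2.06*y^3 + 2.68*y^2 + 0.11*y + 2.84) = 1.54*y^5 + 3.22*y^4 - 2.06*y^3 - 0.12*y^2 - 5.0*y - 2.22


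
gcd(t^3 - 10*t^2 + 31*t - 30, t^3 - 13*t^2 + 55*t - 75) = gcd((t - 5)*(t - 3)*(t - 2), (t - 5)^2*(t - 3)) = t^2 - 8*t + 15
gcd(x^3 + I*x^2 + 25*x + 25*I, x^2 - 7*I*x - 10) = x - 5*I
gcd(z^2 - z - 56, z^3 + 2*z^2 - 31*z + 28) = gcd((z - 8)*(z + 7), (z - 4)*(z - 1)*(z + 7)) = z + 7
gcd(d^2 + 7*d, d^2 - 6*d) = d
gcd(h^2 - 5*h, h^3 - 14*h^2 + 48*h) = h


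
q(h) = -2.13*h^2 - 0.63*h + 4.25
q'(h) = -4.26*h - 0.63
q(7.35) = -115.45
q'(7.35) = -31.94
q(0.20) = 4.04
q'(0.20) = -1.48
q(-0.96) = 2.89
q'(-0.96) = 3.46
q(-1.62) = -0.32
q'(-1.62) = 6.27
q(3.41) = -22.67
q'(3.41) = -15.16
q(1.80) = -3.79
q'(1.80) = -8.30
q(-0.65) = 3.76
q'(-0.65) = 2.14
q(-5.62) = -59.48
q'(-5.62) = 23.31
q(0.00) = 4.25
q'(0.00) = -0.63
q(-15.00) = -465.55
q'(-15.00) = 63.27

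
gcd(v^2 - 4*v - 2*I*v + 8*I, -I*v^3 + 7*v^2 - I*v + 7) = 1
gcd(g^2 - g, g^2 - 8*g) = g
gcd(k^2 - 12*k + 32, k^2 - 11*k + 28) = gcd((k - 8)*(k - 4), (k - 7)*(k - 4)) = k - 4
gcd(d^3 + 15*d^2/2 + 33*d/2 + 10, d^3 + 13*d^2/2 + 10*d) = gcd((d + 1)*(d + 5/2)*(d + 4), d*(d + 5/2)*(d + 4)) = d^2 + 13*d/2 + 10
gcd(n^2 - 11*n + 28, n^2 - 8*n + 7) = n - 7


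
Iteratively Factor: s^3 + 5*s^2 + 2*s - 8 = (s + 2)*(s^2 + 3*s - 4) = (s + 2)*(s + 4)*(s - 1)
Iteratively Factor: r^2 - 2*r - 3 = (r - 3)*(r + 1)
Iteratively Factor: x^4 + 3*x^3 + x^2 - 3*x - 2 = (x + 1)*(x^3 + 2*x^2 - x - 2) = (x - 1)*(x + 1)*(x^2 + 3*x + 2) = (x - 1)*(x + 1)^2*(x + 2)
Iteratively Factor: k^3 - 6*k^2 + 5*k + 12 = (k - 4)*(k^2 - 2*k - 3) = (k - 4)*(k + 1)*(k - 3)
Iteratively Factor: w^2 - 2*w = (w - 2)*(w)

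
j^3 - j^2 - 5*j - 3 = (j - 3)*(j + 1)^2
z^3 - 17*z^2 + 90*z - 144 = (z - 8)*(z - 6)*(z - 3)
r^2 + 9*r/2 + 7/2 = (r + 1)*(r + 7/2)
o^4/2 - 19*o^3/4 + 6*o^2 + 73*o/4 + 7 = (o/2 + 1/2)*(o - 7)*(o - 4)*(o + 1/2)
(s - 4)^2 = s^2 - 8*s + 16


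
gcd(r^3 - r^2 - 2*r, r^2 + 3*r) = r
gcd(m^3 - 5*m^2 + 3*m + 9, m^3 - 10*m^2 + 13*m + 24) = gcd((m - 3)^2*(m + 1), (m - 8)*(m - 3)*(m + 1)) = m^2 - 2*m - 3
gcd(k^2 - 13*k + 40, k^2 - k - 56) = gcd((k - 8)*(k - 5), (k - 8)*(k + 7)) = k - 8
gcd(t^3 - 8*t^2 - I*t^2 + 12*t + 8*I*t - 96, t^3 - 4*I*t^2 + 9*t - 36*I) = t^2 - I*t + 12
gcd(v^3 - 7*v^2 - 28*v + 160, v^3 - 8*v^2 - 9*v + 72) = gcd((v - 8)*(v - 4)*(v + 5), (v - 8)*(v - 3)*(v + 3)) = v - 8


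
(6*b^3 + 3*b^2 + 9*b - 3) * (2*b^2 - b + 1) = 12*b^5 + 21*b^3 - 12*b^2 + 12*b - 3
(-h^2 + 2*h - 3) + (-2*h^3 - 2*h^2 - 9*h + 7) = -2*h^3 - 3*h^2 - 7*h + 4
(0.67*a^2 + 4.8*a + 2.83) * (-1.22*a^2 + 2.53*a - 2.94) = -0.8174*a^4 - 4.1609*a^3 + 6.7216*a^2 - 6.9521*a - 8.3202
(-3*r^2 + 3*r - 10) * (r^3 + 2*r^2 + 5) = -3*r^5 - 3*r^4 - 4*r^3 - 35*r^2 + 15*r - 50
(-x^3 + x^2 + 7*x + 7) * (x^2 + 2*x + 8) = -x^5 - x^4 + x^3 + 29*x^2 + 70*x + 56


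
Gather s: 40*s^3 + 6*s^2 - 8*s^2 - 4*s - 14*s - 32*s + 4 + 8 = 40*s^3 - 2*s^2 - 50*s + 12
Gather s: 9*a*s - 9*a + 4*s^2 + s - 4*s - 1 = -9*a + 4*s^2 + s*(9*a - 3) - 1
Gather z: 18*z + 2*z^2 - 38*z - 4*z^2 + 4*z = -2*z^2 - 16*z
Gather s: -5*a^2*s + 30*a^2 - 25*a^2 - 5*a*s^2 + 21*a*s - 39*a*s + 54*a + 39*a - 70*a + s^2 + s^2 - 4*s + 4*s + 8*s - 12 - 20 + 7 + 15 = 5*a^2 + 23*a + s^2*(2 - 5*a) + s*(-5*a^2 - 18*a + 8) - 10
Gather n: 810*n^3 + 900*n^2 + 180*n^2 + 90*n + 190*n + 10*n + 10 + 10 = 810*n^3 + 1080*n^2 + 290*n + 20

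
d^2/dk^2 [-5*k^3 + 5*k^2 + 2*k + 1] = 10 - 30*k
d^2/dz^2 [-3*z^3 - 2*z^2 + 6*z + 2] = -18*z - 4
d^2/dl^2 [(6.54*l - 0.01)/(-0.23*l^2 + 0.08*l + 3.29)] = ((0.46*l - 0.08)*(0.92*l - 0.16)*(6.54*l - 0.01) + (9.0252*l - 1.051)*(-0.23*l^2 + 0.08*l + 3.29))/(-0.23*l^2 + 0.08*l + 3.29)^3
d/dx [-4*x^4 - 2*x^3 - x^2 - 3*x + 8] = -16*x^3 - 6*x^2 - 2*x - 3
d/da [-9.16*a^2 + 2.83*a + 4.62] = 2.83 - 18.32*a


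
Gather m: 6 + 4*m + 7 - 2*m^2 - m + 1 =-2*m^2 + 3*m + 14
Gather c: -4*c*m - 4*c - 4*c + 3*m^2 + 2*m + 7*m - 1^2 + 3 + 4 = c*(-4*m - 8) + 3*m^2 + 9*m + 6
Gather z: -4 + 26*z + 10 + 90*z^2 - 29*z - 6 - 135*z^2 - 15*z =-45*z^2 - 18*z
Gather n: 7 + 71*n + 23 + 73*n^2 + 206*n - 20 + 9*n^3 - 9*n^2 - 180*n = 9*n^3 + 64*n^2 + 97*n + 10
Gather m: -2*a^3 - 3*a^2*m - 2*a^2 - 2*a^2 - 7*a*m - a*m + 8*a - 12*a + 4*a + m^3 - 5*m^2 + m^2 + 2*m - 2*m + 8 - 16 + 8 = -2*a^3 - 4*a^2 + m^3 - 4*m^2 + m*(-3*a^2 - 8*a)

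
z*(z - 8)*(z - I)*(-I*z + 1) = -I*z^4 + 8*I*z^3 - I*z^2 + 8*I*z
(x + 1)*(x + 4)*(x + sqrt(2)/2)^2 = x^4 + sqrt(2)*x^3 + 5*x^3 + 9*x^2/2 + 5*sqrt(2)*x^2 + 5*x/2 + 4*sqrt(2)*x + 2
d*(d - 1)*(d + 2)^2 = d^4 + 3*d^3 - 4*d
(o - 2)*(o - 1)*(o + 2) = o^3 - o^2 - 4*o + 4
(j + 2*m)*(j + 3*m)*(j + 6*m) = j^3 + 11*j^2*m + 36*j*m^2 + 36*m^3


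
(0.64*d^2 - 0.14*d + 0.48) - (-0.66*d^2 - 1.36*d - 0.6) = 1.3*d^2 + 1.22*d + 1.08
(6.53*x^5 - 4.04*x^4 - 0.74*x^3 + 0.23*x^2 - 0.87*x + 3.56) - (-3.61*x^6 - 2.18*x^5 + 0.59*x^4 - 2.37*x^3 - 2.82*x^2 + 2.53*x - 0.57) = 3.61*x^6 + 8.71*x^5 - 4.63*x^4 + 1.63*x^3 + 3.05*x^2 - 3.4*x + 4.13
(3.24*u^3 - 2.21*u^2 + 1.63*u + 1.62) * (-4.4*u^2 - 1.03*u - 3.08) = -14.256*u^5 + 6.3868*u^4 - 14.8749*u^3 - 2.0001*u^2 - 6.689*u - 4.9896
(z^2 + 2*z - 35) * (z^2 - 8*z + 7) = z^4 - 6*z^3 - 44*z^2 + 294*z - 245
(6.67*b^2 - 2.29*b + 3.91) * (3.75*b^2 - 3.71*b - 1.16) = 25.0125*b^4 - 33.3332*b^3 + 15.4212*b^2 - 11.8497*b - 4.5356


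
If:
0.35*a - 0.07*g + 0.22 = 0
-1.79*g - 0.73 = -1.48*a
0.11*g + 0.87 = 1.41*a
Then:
No Solution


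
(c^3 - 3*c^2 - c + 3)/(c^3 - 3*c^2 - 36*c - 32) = (c^2 - 4*c + 3)/(c^2 - 4*c - 32)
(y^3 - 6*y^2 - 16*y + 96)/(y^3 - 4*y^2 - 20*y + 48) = (y - 4)/(y - 2)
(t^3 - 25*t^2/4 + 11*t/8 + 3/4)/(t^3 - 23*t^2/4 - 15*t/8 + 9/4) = (4*t + 1)/(4*t + 3)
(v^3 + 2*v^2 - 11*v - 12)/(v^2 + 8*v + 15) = (v^3 + 2*v^2 - 11*v - 12)/(v^2 + 8*v + 15)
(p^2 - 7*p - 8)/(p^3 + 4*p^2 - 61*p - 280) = (p + 1)/(p^2 + 12*p + 35)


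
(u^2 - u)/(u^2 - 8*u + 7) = u/(u - 7)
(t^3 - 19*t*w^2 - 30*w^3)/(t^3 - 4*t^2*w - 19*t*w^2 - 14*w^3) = (t^2 - 2*t*w - 15*w^2)/(t^2 - 6*t*w - 7*w^2)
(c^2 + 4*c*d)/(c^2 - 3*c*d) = (c + 4*d)/(c - 3*d)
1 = 1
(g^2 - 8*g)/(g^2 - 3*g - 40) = g/(g + 5)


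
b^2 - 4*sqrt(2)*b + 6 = (b - 3*sqrt(2))*(b - sqrt(2))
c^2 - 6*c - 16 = (c - 8)*(c + 2)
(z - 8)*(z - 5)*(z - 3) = z^3 - 16*z^2 + 79*z - 120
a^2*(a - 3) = a^3 - 3*a^2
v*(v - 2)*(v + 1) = v^3 - v^2 - 2*v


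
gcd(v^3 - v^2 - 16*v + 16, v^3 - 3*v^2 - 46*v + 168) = v - 4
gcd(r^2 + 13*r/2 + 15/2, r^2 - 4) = 1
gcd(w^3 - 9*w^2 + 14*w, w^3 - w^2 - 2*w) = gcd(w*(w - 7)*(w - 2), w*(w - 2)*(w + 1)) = w^2 - 2*w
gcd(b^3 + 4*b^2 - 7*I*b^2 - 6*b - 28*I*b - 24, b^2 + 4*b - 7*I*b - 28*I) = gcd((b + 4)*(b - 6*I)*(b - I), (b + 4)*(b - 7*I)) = b + 4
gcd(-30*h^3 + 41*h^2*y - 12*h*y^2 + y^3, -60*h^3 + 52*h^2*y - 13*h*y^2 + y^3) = 30*h^2 - 11*h*y + y^2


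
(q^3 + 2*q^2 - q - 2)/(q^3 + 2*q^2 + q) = (q^2 + q - 2)/(q*(q + 1))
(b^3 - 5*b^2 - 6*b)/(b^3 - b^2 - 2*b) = (b - 6)/(b - 2)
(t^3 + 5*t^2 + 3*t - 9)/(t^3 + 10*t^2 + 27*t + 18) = (t^2 + 2*t - 3)/(t^2 + 7*t + 6)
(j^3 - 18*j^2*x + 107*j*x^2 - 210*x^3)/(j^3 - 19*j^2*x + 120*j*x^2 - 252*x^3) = (-j + 5*x)/(-j + 6*x)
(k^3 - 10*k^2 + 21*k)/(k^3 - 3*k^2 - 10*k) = (-k^2 + 10*k - 21)/(-k^2 + 3*k + 10)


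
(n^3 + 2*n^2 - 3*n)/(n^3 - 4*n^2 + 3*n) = (n + 3)/(n - 3)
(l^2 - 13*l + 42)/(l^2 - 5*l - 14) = (l - 6)/(l + 2)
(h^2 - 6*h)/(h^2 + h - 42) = h/(h + 7)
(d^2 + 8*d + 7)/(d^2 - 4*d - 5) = (d + 7)/(d - 5)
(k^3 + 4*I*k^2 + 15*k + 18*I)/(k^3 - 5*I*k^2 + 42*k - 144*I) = (k + I)/(k - 8*I)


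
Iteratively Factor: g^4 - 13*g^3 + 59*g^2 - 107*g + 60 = (g - 1)*(g^3 - 12*g^2 + 47*g - 60) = (g - 3)*(g - 1)*(g^2 - 9*g + 20) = (g - 4)*(g - 3)*(g - 1)*(g - 5)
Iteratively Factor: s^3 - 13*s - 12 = (s + 1)*(s^2 - s - 12) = (s - 4)*(s + 1)*(s + 3)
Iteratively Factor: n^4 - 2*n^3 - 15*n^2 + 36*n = (n)*(n^3 - 2*n^2 - 15*n + 36) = n*(n - 3)*(n^2 + n - 12) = n*(n - 3)^2*(n + 4)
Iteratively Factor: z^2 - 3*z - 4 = (z + 1)*(z - 4)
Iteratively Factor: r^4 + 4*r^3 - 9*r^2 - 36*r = (r + 4)*(r^3 - 9*r) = (r - 3)*(r + 4)*(r^2 + 3*r) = r*(r - 3)*(r + 4)*(r + 3)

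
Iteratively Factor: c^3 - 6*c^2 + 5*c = (c - 5)*(c^2 - c) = c*(c - 5)*(c - 1)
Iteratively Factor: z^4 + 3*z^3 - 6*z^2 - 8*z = (z)*(z^3 + 3*z^2 - 6*z - 8) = z*(z - 2)*(z^2 + 5*z + 4) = z*(z - 2)*(z + 1)*(z + 4)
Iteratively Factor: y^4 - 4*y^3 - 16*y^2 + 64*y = (y - 4)*(y^3 - 16*y) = (y - 4)*(y + 4)*(y^2 - 4*y) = (y - 4)^2*(y + 4)*(y)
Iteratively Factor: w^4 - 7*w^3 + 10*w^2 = (w - 2)*(w^3 - 5*w^2) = (w - 5)*(w - 2)*(w^2) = w*(w - 5)*(w - 2)*(w)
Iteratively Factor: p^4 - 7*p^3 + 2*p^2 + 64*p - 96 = (p - 4)*(p^3 - 3*p^2 - 10*p + 24) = (p - 4)^2*(p^2 + p - 6) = (p - 4)^2*(p - 2)*(p + 3)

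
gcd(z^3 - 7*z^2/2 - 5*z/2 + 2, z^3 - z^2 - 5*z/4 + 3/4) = z^2 + z/2 - 1/2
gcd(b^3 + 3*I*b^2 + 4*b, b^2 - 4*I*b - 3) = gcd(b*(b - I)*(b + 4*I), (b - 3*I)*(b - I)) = b - I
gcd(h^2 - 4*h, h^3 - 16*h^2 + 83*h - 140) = h - 4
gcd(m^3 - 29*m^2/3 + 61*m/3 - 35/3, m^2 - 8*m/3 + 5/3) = m^2 - 8*m/3 + 5/3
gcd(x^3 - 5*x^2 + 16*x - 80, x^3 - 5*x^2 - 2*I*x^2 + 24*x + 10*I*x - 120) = x^2 + x*(-5 + 4*I) - 20*I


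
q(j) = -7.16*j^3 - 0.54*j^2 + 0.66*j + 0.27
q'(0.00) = 0.66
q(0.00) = 0.27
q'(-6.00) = -766.14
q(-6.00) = 1523.43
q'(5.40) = -631.53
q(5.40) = -1139.35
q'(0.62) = -8.27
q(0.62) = -1.23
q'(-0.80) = -12.22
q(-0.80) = 3.06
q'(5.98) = -773.93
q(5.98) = -1546.24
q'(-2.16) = -97.22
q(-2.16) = 68.48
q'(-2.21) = -101.86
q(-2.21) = 73.46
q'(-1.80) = -66.99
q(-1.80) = 39.09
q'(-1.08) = -23.23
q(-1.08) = 7.95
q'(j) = -21.48*j^2 - 1.08*j + 0.66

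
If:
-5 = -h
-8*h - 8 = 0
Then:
No Solution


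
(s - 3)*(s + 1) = s^2 - 2*s - 3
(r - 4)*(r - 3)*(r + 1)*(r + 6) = r^4 - 31*r^2 + 42*r + 72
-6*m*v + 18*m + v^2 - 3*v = (-6*m + v)*(v - 3)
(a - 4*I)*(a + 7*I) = a^2 + 3*I*a + 28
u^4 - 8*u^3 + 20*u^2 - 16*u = u*(u - 4)*(u - 2)^2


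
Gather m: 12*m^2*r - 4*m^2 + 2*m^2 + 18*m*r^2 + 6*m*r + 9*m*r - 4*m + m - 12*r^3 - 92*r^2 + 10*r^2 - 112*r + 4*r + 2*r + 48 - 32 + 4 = m^2*(12*r - 2) + m*(18*r^2 + 15*r - 3) - 12*r^3 - 82*r^2 - 106*r + 20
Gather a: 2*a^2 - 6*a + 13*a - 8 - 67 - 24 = 2*a^2 + 7*a - 99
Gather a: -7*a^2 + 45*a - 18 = -7*a^2 + 45*a - 18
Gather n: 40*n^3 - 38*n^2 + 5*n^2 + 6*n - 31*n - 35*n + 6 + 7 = 40*n^3 - 33*n^2 - 60*n + 13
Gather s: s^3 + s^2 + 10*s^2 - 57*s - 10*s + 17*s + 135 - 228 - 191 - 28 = s^3 + 11*s^2 - 50*s - 312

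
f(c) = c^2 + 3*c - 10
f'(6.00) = 15.00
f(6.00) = 44.00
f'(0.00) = 3.00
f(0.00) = -10.00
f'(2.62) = 8.24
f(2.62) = 4.72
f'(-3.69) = -4.38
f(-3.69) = -7.45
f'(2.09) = 7.18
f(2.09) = 0.64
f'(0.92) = 4.84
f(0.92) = -6.39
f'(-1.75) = -0.50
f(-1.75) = -12.19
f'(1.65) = 6.30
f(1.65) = -2.33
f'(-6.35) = -9.70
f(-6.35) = 11.27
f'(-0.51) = 1.98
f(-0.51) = -11.27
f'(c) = 2*c + 3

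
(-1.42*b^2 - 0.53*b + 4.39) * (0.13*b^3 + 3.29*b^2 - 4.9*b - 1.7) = -0.1846*b^5 - 4.7407*b^4 + 5.785*b^3 + 19.4541*b^2 - 20.61*b - 7.463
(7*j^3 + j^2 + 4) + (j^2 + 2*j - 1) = 7*j^3 + 2*j^2 + 2*j + 3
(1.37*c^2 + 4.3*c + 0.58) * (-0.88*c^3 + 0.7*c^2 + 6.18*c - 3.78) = -1.2056*c^5 - 2.825*c^4 + 10.9662*c^3 + 21.8014*c^2 - 12.6696*c - 2.1924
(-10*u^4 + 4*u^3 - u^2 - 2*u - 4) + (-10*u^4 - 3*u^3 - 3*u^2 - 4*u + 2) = -20*u^4 + u^3 - 4*u^2 - 6*u - 2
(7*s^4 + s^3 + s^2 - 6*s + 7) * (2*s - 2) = 14*s^5 - 12*s^4 - 14*s^2 + 26*s - 14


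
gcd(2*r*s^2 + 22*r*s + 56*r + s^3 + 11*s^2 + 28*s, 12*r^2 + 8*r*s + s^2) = 2*r + s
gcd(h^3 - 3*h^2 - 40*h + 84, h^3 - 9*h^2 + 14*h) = h^2 - 9*h + 14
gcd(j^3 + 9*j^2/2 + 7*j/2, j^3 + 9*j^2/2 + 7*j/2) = j^3 + 9*j^2/2 + 7*j/2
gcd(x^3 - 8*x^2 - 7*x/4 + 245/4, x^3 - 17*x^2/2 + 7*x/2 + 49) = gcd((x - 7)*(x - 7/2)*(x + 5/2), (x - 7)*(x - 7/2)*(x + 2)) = x^2 - 21*x/2 + 49/2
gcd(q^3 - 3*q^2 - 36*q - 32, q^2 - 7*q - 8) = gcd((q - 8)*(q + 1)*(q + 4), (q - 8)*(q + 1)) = q^2 - 7*q - 8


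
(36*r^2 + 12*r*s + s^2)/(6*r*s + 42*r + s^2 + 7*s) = (6*r + s)/(s + 7)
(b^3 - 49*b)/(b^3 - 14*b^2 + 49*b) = (b + 7)/(b - 7)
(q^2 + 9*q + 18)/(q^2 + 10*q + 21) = (q + 6)/(q + 7)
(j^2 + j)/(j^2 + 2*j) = (j + 1)/(j + 2)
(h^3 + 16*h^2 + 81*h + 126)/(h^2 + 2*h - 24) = (h^2 + 10*h + 21)/(h - 4)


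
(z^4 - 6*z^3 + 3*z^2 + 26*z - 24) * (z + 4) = z^5 - 2*z^4 - 21*z^3 + 38*z^2 + 80*z - 96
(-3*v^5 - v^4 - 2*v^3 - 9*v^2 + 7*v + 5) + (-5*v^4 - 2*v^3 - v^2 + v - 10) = -3*v^5 - 6*v^4 - 4*v^3 - 10*v^2 + 8*v - 5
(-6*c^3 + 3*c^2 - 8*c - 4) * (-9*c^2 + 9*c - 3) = 54*c^5 - 81*c^4 + 117*c^3 - 45*c^2 - 12*c + 12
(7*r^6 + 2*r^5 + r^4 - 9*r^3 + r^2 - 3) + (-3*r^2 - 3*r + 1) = 7*r^6 + 2*r^5 + r^4 - 9*r^3 - 2*r^2 - 3*r - 2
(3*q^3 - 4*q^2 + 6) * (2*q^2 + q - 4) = 6*q^5 - 5*q^4 - 16*q^3 + 28*q^2 + 6*q - 24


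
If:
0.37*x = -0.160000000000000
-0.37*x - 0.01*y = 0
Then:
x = -0.43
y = 16.00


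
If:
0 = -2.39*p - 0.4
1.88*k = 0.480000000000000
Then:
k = 0.26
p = -0.17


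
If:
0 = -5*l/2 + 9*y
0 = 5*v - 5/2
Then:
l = 18*y/5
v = 1/2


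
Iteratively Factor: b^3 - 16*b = (b + 4)*(b^2 - 4*b) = b*(b + 4)*(b - 4)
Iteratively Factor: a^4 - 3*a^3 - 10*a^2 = (a + 2)*(a^3 - 5*a^2) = a*(a + 2)*(a^2 - 5*a) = a*(a - 5)*(a + 2)*(a)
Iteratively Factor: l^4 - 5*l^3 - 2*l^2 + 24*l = (l - 4)*(l^3 - l^2 - 6*l) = (l - 4)*(l + 2)*(l^2 - 3*l) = l*(l - 4)*(l + 2)*(l - 3)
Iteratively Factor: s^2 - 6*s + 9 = (s - 3)*(s - 3)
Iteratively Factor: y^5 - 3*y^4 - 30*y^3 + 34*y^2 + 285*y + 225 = (y + 3)*(y^4 - 6*y^3 - 12*y^2 + 70*y + 75) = (y - 5)*(y + 3)*(y^3 - y^2 - 17*y - 15) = (y - 5)^2*(y + 3)*(y^2 + 4*y + 3) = (y - 5)^2*(y + 1)*(y + 3)*(y + 3)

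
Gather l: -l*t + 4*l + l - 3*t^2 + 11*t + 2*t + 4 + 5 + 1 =l*(5 - t) - 3*t^2 + 13*t + 10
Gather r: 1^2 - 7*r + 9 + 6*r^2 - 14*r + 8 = 6*r^2 - 21*r + 18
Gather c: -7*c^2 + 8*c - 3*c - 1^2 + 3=-7*c^2 + 5*c + 2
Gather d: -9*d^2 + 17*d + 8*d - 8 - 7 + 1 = -9*d^2 + 25*d - 14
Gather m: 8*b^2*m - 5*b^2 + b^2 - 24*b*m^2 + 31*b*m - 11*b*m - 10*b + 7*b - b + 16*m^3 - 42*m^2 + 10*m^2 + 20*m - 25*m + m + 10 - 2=-4*b^2 - 4*b + 16*m^3 + m^2*(-24*b - 32) + m*(8*b^2 + 20*b - 4) + 8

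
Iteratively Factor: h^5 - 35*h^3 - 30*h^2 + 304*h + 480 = (h + 3)*(h^4 - 3*h^3 - 26*h^2 + 48*h + 160) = (h + 2)*(h + 3)*(h^3 - 5*h^2 - 16*h + 80) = (h - 5)*(h + 2)*(h + 3)*(h^2 - 16) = (h - 5)*(h - 4)*(h + 2)*(h + 3)*(h + 4)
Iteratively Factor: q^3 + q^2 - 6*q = (q + 3)*(q^2 - 2*q) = (q - 2)*(q + 3)*(q)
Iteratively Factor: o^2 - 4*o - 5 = (o + 1)*(o - 5)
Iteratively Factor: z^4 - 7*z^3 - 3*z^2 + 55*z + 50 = (z + 2)*(z^3 - 9*z^2 + 15*z + 25) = (z + 1)*(z + 2)*(z^2 - 10*z + 25) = (z - 5)*(z + 1)*(z + 2)*(z - 5)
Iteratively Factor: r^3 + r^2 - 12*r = (r)*(r^2 + r - 12) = r*(r + 4)*(r - 3)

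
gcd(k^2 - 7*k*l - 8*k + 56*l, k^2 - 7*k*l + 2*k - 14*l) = k - 7*l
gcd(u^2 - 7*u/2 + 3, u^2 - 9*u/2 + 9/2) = u - 3/2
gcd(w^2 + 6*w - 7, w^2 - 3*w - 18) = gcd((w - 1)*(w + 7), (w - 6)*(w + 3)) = 1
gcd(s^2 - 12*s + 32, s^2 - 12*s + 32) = s^2 - 12*s + 32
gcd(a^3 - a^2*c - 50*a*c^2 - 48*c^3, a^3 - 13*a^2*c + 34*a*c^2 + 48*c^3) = a^2 - 7*a*c - 8*c^2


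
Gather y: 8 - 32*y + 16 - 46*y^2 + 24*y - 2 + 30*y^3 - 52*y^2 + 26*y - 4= 30*y^3 - 98*y^2 + 18*y + 18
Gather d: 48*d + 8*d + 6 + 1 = 56*d + 7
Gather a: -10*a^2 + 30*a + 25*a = -10*a^2 + 55*a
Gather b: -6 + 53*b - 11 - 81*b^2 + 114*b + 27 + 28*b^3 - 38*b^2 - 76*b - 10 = 28*b^3 - 119*b^2 + 91*b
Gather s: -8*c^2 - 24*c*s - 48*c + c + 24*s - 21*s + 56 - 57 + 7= -8*c^2 - 47*c + s*(3 - 24*c) + 6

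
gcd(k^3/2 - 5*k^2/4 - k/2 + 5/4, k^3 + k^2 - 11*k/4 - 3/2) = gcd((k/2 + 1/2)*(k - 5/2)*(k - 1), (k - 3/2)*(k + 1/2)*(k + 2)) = 1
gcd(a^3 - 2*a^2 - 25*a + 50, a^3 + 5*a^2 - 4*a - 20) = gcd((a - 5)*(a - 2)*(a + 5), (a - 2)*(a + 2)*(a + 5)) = a^2 + 3*a - 10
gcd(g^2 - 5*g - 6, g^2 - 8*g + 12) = g - 6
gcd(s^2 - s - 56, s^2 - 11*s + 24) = s - 8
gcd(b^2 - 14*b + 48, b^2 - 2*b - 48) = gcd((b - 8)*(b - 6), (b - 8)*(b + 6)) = b - 8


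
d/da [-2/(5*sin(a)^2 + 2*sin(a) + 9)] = 4*(5*sin(a) + 1)*cos(a)/(5*sin(a)^2 + 2*sin(a) + 9)^2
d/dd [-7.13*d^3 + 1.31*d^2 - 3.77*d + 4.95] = -21.39*d^2 + 2.62*d - 3.77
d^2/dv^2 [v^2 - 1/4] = 2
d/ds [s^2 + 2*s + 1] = 2*s + 2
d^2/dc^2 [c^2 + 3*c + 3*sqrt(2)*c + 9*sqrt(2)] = 2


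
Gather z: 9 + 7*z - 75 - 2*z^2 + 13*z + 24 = -2*z^2 + 20*z - 42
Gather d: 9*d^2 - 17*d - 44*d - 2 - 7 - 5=9*d^2 - 61*d - 14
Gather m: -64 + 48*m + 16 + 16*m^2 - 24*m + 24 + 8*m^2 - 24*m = 24*m^2 - 24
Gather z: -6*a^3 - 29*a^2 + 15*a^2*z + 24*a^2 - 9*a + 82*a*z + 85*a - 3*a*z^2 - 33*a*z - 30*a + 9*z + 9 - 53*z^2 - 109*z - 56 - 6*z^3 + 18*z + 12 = -6*a^3 - 5*a^2 + 46*a - 6*z^3 + z^2*(-3*a - 53) + z*(15*a^2 + 49*a - 82) - 35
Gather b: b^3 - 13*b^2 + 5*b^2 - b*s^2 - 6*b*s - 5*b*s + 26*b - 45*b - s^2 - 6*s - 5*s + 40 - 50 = b^3 - 8*b^2 + b*(-s^2 - 11*s - 19) - s^2 - 11*s - 10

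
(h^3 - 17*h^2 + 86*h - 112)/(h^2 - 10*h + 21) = (h^2 - 10*h + 16)/(h - 3)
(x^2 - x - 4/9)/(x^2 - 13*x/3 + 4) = (x + 1/3)/(x - 3)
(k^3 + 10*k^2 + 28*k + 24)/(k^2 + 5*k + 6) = (k^2 + 8*k + 12)/(k + 3)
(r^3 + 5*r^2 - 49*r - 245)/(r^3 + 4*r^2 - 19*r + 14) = (r^2 - 2*r - 35)/(r^2 - 3*r + 2)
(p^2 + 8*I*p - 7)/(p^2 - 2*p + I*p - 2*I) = (p + 7*I)/(p - 2)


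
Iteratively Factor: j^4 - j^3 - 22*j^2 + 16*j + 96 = (j + 2)*(j^3 - 3*j^2 - 16*j + 48) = (j - 4)*(j + 2)*(j^2 + j - 12) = (j - 4)*(j + 2)*(j + 4)*(j - 3)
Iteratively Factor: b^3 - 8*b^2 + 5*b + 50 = (b + 2)*(b^2 - 10*b + 25) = (b - 5)*(b + 2)*(b - 5)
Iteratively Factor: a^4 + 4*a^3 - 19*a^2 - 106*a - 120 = (a + 3)*(a^3 + a^2 - 22*a - 40) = (a + 3)*(a + 4)*(a^2 - 3*a - 10) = (a - 5)*(a + 3)*(a + 4)*(a + 2)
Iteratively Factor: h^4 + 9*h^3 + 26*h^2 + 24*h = (h)*(h^3 + 9*h^2 + 26*h + 24) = h*(h + 2)*(h^2 + 7*h + 12) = h*(h + 2)*(h + 4)*(h + 3)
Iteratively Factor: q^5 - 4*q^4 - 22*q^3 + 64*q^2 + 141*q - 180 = (q + 3)*(q^4 - 7*q^3 - q^2 + 67*q - 60) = (q - 4)*(q + 3)*(q^3 - 3*q^2 - 13*q + 15) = (q - 4)*(q - 1)*(q + 3)*(q^2 - 2*q - 15) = (q - 4)*(q - 1)*(q + 3)^2*(q - 5)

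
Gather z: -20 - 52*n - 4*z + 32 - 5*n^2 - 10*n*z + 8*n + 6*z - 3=-5*n^2 - 44*n + z*(2 - 10*n) + 9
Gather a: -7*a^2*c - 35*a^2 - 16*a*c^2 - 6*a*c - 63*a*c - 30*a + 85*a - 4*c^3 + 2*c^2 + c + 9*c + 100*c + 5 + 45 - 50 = a^2*(-7*c - 35) + a*(-16*c^2 - 69*c + 55) - 4*c^3 + 2*c^2 + 110*c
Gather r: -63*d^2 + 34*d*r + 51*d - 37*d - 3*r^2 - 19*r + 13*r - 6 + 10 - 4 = -63*d^2 + 14*d - 3*r^2 + r*(34*d - 6)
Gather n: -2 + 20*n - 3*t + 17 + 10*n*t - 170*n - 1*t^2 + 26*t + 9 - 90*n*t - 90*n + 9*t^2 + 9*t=n*(-80*t - 240) + 8*t^2 + 32*t + 24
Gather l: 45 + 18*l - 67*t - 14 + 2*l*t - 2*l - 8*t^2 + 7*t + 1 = l*(2*t + 16) - 8*t^2 - 60*t + 32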